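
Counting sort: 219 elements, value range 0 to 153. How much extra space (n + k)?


n = 219 (output array)
k = 154 (count array for 154 distinct values)
Extra space = 219 + 154 = 373


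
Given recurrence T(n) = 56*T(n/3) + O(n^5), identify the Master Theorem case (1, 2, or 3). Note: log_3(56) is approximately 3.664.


Master Theorem parameters: a=56, b=3, c=5
log_b(a) = 3.664
Compare b^c with a: 3^5 = 243 > 56, so c > log_b(a).
Comparing c=5 vs log_b(a)=3.664:
5 > 3.664 => Case 3
Result: T(n) = O(n^5)
Master Theorem case = 3


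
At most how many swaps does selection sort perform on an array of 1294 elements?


Each of the 1293 passes places one element in its final position.
Pass 1: swap minimum into position 0
Pass 2: swap minimum of remaining into position 1
...
Pass 1293: last two elements, one swap
Maximum swaps = 1294 - 1 = 1293


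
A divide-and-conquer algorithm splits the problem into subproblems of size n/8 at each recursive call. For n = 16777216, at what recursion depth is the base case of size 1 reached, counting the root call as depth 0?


At each depth, the problem size is divided by 8:
  Depth 0: problem size = 16777216
  Depth 1: problem size = 2097152
  Depth 2: problem size = 262144
  Depth 3: problem size = 32768
  Depth 4: problem size = 4096
  Depth 5: problem size = 512
  Depth 6: problem size = 64
  Depth 7: problem size = 8
  Depth 8: problem size = 1 (base case)
The base case is reached at depth log_8(16777216) = 8 (the tree has 9 levels counting depth 0, but the depth asked for is 8).
Recursion depth = 8


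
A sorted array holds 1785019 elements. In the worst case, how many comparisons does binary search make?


Halving sequence: 1785019 -> 892509 -> 446254 -> 223127 -> 111563 -> 55781 -> 27890 -> 13945 -> 6972 -> 3486 -> 1743 -> 871 -> 435 -> 217 -> 108 -> 54 -> 27 -> 13 -> 6 -> 3 -> 1
Number of halvings = 20
Max comparisons = 20 + 1 = 21


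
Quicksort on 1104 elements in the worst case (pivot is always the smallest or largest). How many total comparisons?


In the worst case, each partition step picks the worst pivot:
  Partition 1: 1103 comparisons (n-1 elements to compare)
  Partition 2: 1102 comparisons
  Partition 3: 1101 comparisons
  Partition 4: 1100 comparisons
  Partition 5: 1099 comparisons
  ...
  Last partition: 0 comparisons
Total = (n-1) + (n-2) + ... + 1 + 0 = n*(n-1)/2
= 1104*1103/2 = 608856


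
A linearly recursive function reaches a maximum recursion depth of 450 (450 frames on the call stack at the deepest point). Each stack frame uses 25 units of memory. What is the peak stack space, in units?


Maximum recursion depth = 450 frames
Memory per frame = 25 units
Total stack space = depth * frame_size
= 450 * 25 = 11250


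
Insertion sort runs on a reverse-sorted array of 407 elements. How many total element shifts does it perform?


Sum of shifts = 1 + 2 + 3 + ... + 406
= 407 * 406 / 2
= 165242 / 2
= 82621


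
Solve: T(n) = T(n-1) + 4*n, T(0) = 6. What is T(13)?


Expanding the recurrence:
T(13) = T(12) + 4*13
       = T(11) + 4*12 + 4*13
       ...
       = T(0) + 4*(1 + 2 + ... + 13)
       = 6 + 4 * 13*14/2
       = 6 + 4 * 91
       = 6 + 364 = 370


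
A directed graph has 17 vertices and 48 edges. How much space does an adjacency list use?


Adjacency list: one list head per vertex + one entry per edge
Vertex heads: 17
Edge entries: 48
Total = 17 + 48 = 65


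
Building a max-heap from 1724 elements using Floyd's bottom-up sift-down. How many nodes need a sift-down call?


In a heap of 1724 elements (0-indexed array):
  Last element index: 1723
  Parent of last element: floor((1723 - 1) / 2) = 861
  Internal nodes: indices 0 to 861
  Count = floor(1724/2) = 862


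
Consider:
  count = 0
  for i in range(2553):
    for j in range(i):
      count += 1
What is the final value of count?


For each i, the inner loop runs i times:
  i=0: inner runs 0 times
  i=1: inner runs 1 time
  i=2: inner runs 2 times
  i=3: inner runs 3 times
  i=4: inner runs 4 times
  i=5: inner runs 5 times
  i=6: inner runs 6 times
  i=7: inner runs 7 times
  ...
Total = 0 + 1 + 2 + ... + 2552 = 2553*(2553-1)/2 = 3257628


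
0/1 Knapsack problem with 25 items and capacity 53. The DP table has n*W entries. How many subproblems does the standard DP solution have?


The DP table is indexed by (item, capacity).
Rows: 25 items
Columns: 53 capacity values (1 to W)
Total subproblems = 25 * 53 = 1325


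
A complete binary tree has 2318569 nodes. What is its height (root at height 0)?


In a complete binary tree, level k holds nodes 2^k .. 2^(k+1)-1 (1-indexed).
Height = floor(log2(n)) = floor(log2(2318569)) = 21
Check: 2^21 = 2097152 <= 2318569 < 4194304 = 2^22


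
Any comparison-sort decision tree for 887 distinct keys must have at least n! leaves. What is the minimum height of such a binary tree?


A binary decision tree of height h has at most 2^h leaves and needs at least n! of them, so h >= ceil(log2(n!)).
887! is far too large to multiply out, so use Stirling's series:
  ln(n!) ~ n ln n - n + (1/2) ln(2 pi n) + 1/(12n)  (error below 1/(360 n^3), negligible here)
  ln(887) = 6.7878450
  n ln n = 887 * 6.7878450 = 6020.8185
  (1/2) ln(2 pi * 887) = (1/2) ln(5573.1854) = 4.3129
  1/(12*887) = 0.0001
  ln(887!) ~ 6020.8185 - 887 + 4.3129 + 0.0001 = 5138.1315
Convert to base 2: log2(887!) = 5138.1315 / ln 2 = 5138.1315 / 0.69314718 = 7412.7568
ceil(7412.7568) = 7413


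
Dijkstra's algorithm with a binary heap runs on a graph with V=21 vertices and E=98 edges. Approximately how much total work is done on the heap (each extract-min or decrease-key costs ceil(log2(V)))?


Dijkstra with a binary heap: each vertex is extracted once, each edge may relax once.
Each heap operation costs O(log V).
V + E = 21 + 98 = 119
ceil(log2(21)) = 5 (since 2^4 = 16 < 21 <= 32 = 2^5)
Total heap work = (V+E) * ceil(log2(V)) = 119 * 5 = 595


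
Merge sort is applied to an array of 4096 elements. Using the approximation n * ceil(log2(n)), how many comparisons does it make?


Merge sort divides the array into halves recursively.
Number of levels = ceil(log2(4096)) = 12
At each level, approximately n = 4096 comparisons are needed for merging.
Total comparisons ~ n * ceil(log2(n)) = 4096 * 12 = 49152


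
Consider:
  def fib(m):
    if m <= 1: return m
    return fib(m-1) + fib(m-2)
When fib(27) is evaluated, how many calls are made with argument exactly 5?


Let N(m) = number of times fib(m) is called while evaluating fib(27).
N(27) = 1 (the initial call).
N(26) = 1 (only fib(27) calls it).
For 1 <= m <= 25: fib(m) is called by fib(m+1) and fib(m+2), so
  N(m) = N(m+1) + N(m+2).
fib(0) is called only by fib(2), so N(0) = N(2).
Walk down from m=27:
  N(27)=1, N(26)=1, N(25)=2, N(24)=3, N(23)=5, N(22)=8, N(21)=13, N(20)=21, N(19)=34, N(18)=55, N(17)=89, N(16)=144, N(15)=233, N(14)=377, N(13)=610, N(12)=987, N(11)=1597, N(10)=2584, N(9)=4181, N(8)=6765, N(7)=10946, N(6)=17711, N(5)=28657
N(5) = 28657


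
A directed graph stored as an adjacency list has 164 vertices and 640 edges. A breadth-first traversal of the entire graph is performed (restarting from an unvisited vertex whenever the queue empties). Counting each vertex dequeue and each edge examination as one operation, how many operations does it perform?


A full BFS traversal dequeues each vertex once and examines each edge once.
Vertex visits: 164
Edge visits: 640
V + E = 164 + 640 = 804


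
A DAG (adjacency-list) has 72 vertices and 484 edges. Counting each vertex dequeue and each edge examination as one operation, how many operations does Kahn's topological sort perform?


V = 72 (vertex processing)
E = 484 (edge processing)
V + E = 72 + 484 = 556


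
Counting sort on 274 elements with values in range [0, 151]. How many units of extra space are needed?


Output array size: 274 (to store sorted result)
Count array size: 152 (one slot per possible value, range 0 to 151)
Total extra space = 274 + 152 = 426


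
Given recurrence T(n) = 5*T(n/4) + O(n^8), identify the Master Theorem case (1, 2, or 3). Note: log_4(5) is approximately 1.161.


Master Theorem parameters: a=5, b=4, c=8
log_b(a) = 1.161
Compare b^c with a: 4^8 = 65536 > 5, so c > log_b(a).
Comparing c=8 vs log_b(a)=1.161:
8 > 1.161 => Case 3
Result: T(n) = O(n^8)
Master Theorem case = 3


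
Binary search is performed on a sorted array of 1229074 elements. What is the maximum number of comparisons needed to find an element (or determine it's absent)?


Binary search halves the search space each comparison:
  Step 1: search space = 1229074 -> 614537
  Step 2: search space = 614537 -> 307268
  Step 3: search space = 307268 -> 153634
  Step 4: search space = 153634 -> 76817
  Step 5: search space = 76817 -> 38408
  Step 6: search space = 38408 -> 19204
  Step 7: search space = 19204 -> 9602
  Step 8: search space = 9602 -> 4801
  Step 9: search space = 4801 -> 2400
  Step 10: search space = 2400 -> 1200
  Step 11: search space = 1200 -> 600
  Step 12: search space = 600 -> 300
  Step 13: search space = 300 -> 150
  Step 14: search space = 150 -> 75
  Step 15: search space = 75 -> 37
  Step 16: search space = 37 -> 18
  Step 17: search space = 18 -> 9
  Step 18: search space = 9 -> 4
  Step 19: search space = 4 -> 2
  Step 20: search space = 2 -> 1
  Step 21: search space = 1 (final check)
Maximum comparisons = floor(log2(1229074)) + 1 = 20 + 1 = 21


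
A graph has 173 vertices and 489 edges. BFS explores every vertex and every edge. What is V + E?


A full BFS traversal dequeues each vertex once and examines each edge once.
Vertex visits: 173
Edge visits: 489
V + E = 173 + 489 = 662


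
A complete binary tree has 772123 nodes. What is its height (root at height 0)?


In a complete binary tree, level k holds nodes 2^k .. 2^(k+1)-1 (1-indexed).
Height = floor(log2(n)) = floor(log2(772123)) = 19
Check: 2^19 = 524288 <= 772123 < 1048576 = 2^20


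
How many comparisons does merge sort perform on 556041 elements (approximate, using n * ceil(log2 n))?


Recursion depth: ceil(log2(556041)) = 20
Each recursion level merges n = 556041 elements
Total = 556041 * 20 = 11120820


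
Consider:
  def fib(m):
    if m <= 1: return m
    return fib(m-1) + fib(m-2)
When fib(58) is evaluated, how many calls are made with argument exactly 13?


Let N(m) = number of times fib(m) is called while evaluating fib(58).
N(58) = 1 (the initial call).
N(57) = 1 (only fib(58) calls it).
For 1 <= m <= 56: fib(m) is called by fib(m+1) and fib(m+2), so
  N(m) = N(m+1) + N(m+2).
fib(0) is called only by fib(2), so N(0) = N(2).
Walk down from m=58:
  N(58)=1, N(57)=1, N(56)=2, N(55)=3, N(54)=5, N(53)=8, N(52)=13, N(51)=21, N(50)=34, N(49)=55, N(48)=89, N(47)=144, N(46)=233, N(45)=377, N(44)=610, N(43)=987, N(42)=1597, N(41)=2584, N(40)=4181, N(39)=6765, N(38)=10946, N(37)=17711, N(36)=28657, N(35)=46368, N(34)=75025, N(33)=121393, N(32)=196418, N(31)=317811, N(30)=514229, N(29)=832040, N(28)=1346269, N(27)=2178309, N(26)=3524578, N(25)=5702887, N(24)=9227465, N(23)=14930352, N(22)=24157817, N(21)=39088169, N(20)=63245986, N(19)=102334155, N(18)=165580141, N(17)=267914296, N(16)=433494437, N(15)=701408733, N(14)=1134903170, N(13)=1836311903
N(13) = 1836311903


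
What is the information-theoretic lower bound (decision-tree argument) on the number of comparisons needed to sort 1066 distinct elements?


A binary decision tree of height h has at most 2^h leaves and needs at least n! of them, so h >= ceil(log2(n!)).
1066! is far too large to multiply out, so use Stirling's series:
  ln(n!) ~ n ln n - n + (1/2) ln(2 pi n) + 1/(12n)  (error below 1/(360 n^3), negligible here)
  ln(1066) = 6.9716686
  n ln n = 1066 * 6.9716686 = 7431.7987
  (1/2) ln(2 pi * 1066) = (1/2) ln(6697.8755) = 4.4048
  1/(12*1066) = 0.0001
  ln(1066!) ~ 7431.7987 - 1066 + 4.4048 + 0.0001 = 6370.2036
Convert to base 2: log2(1066!) = 6370.2036 / ln 2 = 6370.2036 / 0.69314718 = 9190.2612
ceil(9190.2612) = 9191


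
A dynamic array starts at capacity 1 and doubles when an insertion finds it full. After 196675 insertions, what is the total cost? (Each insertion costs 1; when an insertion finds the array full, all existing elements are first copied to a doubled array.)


Insertion cost: 196675 (one per element)
Resizes occur just before inserting elements 2, 3, 5, 9, ...
Elements copied at each resize: 1 + 2 + 4 + 8 + 16 + 32 + 64 + 128 + 256 + 512 + 1024 + 2048 + 4096 + 8192 + 16384 + 32768 + 65536 + 131072
Sum of copies = 262143 (geometric series: 2^k - 1)
Total = 196675 + 262143 = 458818


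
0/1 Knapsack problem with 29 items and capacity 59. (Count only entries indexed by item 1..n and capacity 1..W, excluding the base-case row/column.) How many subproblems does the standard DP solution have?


The DP table is indexed by (item, capacity).
Rows: 29 items
Columns: 59 capacity values (1 to W)
Total subproblems = 29 * 59 = 1711


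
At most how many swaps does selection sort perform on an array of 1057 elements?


Each of the 1056 passes places one element in its final position.
Pass 1: swap minimum into position 0
Pass 2: swap minimum of remaining into position 1
...
Pass 1056: last two elements, one swap
Maximum swaps = 1057 - 1 = 1056


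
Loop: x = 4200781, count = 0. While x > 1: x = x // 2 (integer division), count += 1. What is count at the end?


The variable x halves each step:
x = 4200781 -> 2100390 -> 1050195 -> 525097 -> 262548 -> 131274 -> 65637 -> 32818 -> 16409 -> 8204 -> 4102 -> 2051 -> 1025 -> 512 -> 256 -> 128 -> 64 -> 32 -> 16 -> 8 -> 4 -> 2 -> 1
Number of halvings = floor(log2(4200781)) = 22


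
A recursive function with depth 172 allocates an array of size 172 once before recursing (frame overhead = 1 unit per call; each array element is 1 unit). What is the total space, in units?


Array allocation: 172 units (allocated once)
Stack frames: 172 deep * 1 per frame = 172 units
Total = 172 + 172 = 344


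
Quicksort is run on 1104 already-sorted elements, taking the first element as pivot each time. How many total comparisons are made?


Sum of comparisons per partition:
1103 + 1102 + ... + 1 + 0
= 1104 * (1104 - 1) / 2
= 1104 * 1103 / 2
= 608856


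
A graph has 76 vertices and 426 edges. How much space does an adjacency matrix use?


Adjacency matrix: V x V grid of entries
Space = V^2 = 76^2 = 76 * 76 = 5776


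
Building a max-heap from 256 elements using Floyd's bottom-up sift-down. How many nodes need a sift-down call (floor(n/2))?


In a heap of 256 elements (0-indexed array):
  Last element index: 255
  Parent of last element: floor((255 - 1) / 2) = 127
  Internal nodes: indices 0 to 127
  Count = floor(256/2) = 128


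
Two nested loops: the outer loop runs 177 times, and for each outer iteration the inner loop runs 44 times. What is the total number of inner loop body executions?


Outer loop: 177 iterations
Inner loop: 44 iterations per outer iteration
Total = 177 * 44 = 7788


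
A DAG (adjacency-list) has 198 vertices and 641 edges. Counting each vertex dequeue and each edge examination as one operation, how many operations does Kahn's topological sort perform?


V = 198 (vertex processing)
E = 641 (edge processing)
V + E = 198 + 641 = 839


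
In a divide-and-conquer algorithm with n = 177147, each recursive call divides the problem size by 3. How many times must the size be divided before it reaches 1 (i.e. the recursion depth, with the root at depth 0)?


Number of divisions = log_3(177147)
Sizes: 177147 -> 59049 -> 19683 -> 6561 -> 2187 -> 729 -> 243 -> 81 -> 27 -> 9 -> 3 -> 1 (11 divisions)
Recursion depth = 11


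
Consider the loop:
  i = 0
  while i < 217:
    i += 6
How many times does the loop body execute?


Starting at i = 0, each iteration adds 6.
Iterations until i >= 217:
  Iteration 1: i = 0 -> i = 6
  Iteration 2: i = 6 -> i = 12
  Iteration 3: i = 12 -> i = 18
  Iteration 4: i = 18 -> i = 24
  Iteration 5: i = 24 -> i = 30
  Iteration 6: i = 30 -> i = 36
  Iteration 7: i = 36 -> i = 42
  Iteration 8: i = 42 -> i = 48
  ... continuing ...
Total iterations = ceil(217/6) = 37


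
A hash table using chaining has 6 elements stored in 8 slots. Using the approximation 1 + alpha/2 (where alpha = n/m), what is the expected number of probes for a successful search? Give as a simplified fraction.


Load factor alpha = n/m = 6/8
Expected probes = 1 + alpha/2 = 1 + 6/(2*8)
= 1 + 6/16
= 16/16 + 6/16
= 22/16
Simplify: 11/8


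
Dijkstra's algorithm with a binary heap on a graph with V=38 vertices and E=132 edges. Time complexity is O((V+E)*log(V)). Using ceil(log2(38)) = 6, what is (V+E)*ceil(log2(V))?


Dijkstra with a binary heap: each vertex is extracted once, each edge may relax once.
Each heap operation costs O(log V).
V + E = 38 + 132 = 170
ceil(log2(38)) = 6 (since 2^5 = 32 < 38 <= 64 = 2^6)
Total heap work = (V+E) * ceil(log2(V)) = 170 * 6 = 1020


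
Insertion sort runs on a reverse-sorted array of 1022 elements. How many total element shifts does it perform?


Sum of shifts = 1 + 2 + 3 + ... + 1021
= 1022 * 1021 / 2
= 1043462 / 2
= 521731


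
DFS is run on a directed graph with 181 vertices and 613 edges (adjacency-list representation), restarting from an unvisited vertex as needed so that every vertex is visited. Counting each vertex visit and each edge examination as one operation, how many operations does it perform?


A full DFS traversal processes each vertex exactly once (push/pop on stack).
Each directed edge is examined once.
V = 181, E = 613
V + E = 794


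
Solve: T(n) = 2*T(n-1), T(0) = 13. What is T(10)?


Unrolling:
T(10) = 2*T(9) = 2^2*T(8) = ... = 2^10*T(0)
= 2^10 * 13
= 1024 * 13 = 13312


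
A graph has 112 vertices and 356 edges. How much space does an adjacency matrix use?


Adjacency matrix: V x V grid of entries
Space = V^2 = 112^2 = 112 * 112 = 12544


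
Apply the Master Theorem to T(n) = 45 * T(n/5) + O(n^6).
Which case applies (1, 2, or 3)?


The Master Theorem: T(n) = a*T(n/b) + O(n^c)
  a = 45, b = 5, c = 6
log_b(a) = log_5(45) ~ 2.365
Compare b^c with a: 5^6 = 15625 > 45, so c > log_b(a).
Since c > log_b(a), Case 3 applies.
T(n) = O(n^6)
Master Theorem case = 3


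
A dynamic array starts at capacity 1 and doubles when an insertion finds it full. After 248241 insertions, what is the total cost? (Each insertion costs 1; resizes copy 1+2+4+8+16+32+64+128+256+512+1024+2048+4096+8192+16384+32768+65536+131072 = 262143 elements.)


Insertion cost: 248241 (one per element)
Resizes occur just before inserting elements 2, 3, 5, 9, ...
Elements copied at each resize: 1 + 2 + 4 + 8 + 16 + 32 + 64 + 128 + 256 + 512 + 1024 + 2048 + 4096 + 8192 + 16384 + 32768 + 65536 + 131072
Sum of copies = 262143 (geometric series: 2^k - 1)
Total = 248241 + 262143 = 510384


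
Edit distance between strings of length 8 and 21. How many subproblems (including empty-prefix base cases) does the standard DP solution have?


The table includes base cases (empty prefixes).
Rows: (m+1) = 9
Columns: (n+1) = 22
Total = 9 * 22 = 198


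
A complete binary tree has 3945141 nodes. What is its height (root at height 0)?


In a complete binary tree, level k holds nodes 2^k .. 2^(k+1)-1 (1-indexed).
Height = floor(log2(n)) = floor(log2(3945141)) = 21
Check: 2^21 = 2097152 <= 3945141 < 4194304 = 2^22


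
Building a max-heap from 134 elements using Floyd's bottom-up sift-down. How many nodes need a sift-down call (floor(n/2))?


In a heap of 134 elements (0-indexed array):
  Last element index: 133
  Parent of last element: floor((133 - 1) / 2) = 66
  Internal nodes: indices 0 to 66
  Count = floor(134/2) = 67


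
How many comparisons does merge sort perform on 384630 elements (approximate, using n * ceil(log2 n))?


Recursion depth: ceil(log2(384630)) = 19
Each recursion level merges n = 384630 elements
Total = 384630 * 19 = 7307970


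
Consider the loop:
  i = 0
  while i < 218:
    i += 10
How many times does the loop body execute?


Starting at i = 0, each iteration adds 10.
Iterations until i >= 218:
  Iteration 1: i = 0 -> i = 10
  Iteration 2: i = 10 -> i = 20
  Iteration 3: i = 20 -> i = 30
  Iteration 4: i = 30 -> i = 40
  Iteration 5: i = 40 -> i = 50
  Iteration 6: i = 50 -> i = 60
  Iteration 7: i = 60 -> i = 70
  Iteration 8: i = 70 -> i = 80
  ... continuing ...
Total iterations = ceil(218/10) = 22


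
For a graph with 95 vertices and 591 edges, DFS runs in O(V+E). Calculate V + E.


A full DFS traversal visits each vertex once and examines each edge once.
V = 95
E = 591
Sum = 95 + 591 = 686


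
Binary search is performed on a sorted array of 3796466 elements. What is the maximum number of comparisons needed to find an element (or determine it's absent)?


Binary search halves the search space each comparison:
  Step 1: search space = 3796466 -> 1898233
  Step 2: search space = 1898233 -> 949116
  Step 3: search space = 949116 -> 474558
  Step 4: search space = 474558 -> 237279
  Step 5: search space = 237279 -> 118639
  Step 6: search space = 118639 -> 59319
  Step 7: search space = 59319 -> 29659
  Step 8: search space = 29659 -> 14829
  Step 9: search space = 14829 -> 7414
  Step 10: search space = 7414 -> 3707
  Step 11: search space = 3707 -> 1853
  Step 12: search space = 1853 -> 926
  Step 13: search space = 926 -> 463
  Step 14: search space = 463 -> 231
  Step 15: search space = 231 -> 115
  Step 16: search space = 115 -> 57
  Step 17: search space = 57 -> 28
  Step 18: search space = 28 -> 14
  Step 19: search space = 14 -> 7
  Step 20: search space = 7 -> 3
  Step 21: search space = 3 -> 1
  Step 22: search space = 1 (final check)
Maximum comparisons = floor(log2(3796466)) + 1 = 21 + 1 = 22


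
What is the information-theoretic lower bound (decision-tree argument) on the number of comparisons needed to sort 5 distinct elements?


A binary decision tree of height h has at most 2^h leaves and needs at least n! of them, so h >= ceil(log2(n!)).
Compute 5! as a running product:
  x2 = 2, x3 = 6, x4 = 24, x5 = 120
5! = 120
Bracket between powers of 2:
  2^6 = 64 < 120 <= 128 = 2^7
So ceil(log2(5!)) = 7


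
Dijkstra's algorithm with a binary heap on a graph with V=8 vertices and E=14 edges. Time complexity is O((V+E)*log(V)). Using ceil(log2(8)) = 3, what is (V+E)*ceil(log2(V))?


Dijkstra with a binary heap: each vertex is extracted once, each edge may relax once.
Each heap operation costs O(log V).
V + E = 8 + 14 = 22
ceil(log2(8)) = 3 (since 2^2 = 4 < 8 <= 8 = 2^3)
Total heap work = (V+E) * ceil(log2(V)) = 22 * 3 = 66


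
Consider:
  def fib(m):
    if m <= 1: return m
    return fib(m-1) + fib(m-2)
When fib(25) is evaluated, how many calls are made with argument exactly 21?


Let N(m) = number of times fib(m) is called while evaluating fib(25).
N(25) = 1 (the initial call).
N(24) = 1 (only fib(25) calls it).
For 1 <= m <= 23: fib(m) is called by fib(m+1) and fib(m+2), so
  N(m) = N(m+1) + N(m+2).
fib(0) is called only by fib(2), so N(0) = N(2).
Walk down from m=25:
  N(25)=1, N(24)=1, N(23)=2, N(22)=3, N(21)=5
N(21) = 5


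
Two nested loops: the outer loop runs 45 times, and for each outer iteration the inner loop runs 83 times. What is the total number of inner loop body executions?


Outer loop: 45 iterations
Inner loop: 83 iterations per outer iteration
Total = 45 * 83 = 3735


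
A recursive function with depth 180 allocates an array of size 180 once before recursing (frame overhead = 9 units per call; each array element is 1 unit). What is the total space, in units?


Array allocation: 180 units (allocated once)
Stack frames: 180 deep * 9 per frame = 1620 units
Total = 180 + 1620 = 1800


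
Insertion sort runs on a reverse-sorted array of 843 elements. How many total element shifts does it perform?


Sum of shifts = 1 + 2 + 3 + ... + 842
= 843 * 842 / 2
= 709806 / 2
= 354903


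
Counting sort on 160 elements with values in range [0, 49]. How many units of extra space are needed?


Output array size: 160 (to store sorted result)
Count array size: 50 (one slot per possible value, range 0 to 49)
Total extra space = 160 + 50 = 210


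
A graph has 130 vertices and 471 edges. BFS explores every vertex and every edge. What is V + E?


A full BFS traversal dequeues each vertex once and examines each edge once.
Vertex visits: 130
Edge visits: 471
V + E = 130 + 471 = 601


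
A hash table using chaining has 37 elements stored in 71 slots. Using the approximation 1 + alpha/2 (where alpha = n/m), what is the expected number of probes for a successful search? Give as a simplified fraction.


Load factor alpha = n/m = 37/71
Expected probes = 1 + alpha/2 = 1 + 37/(2*71)
= 1 + 37/142
= 142/142 + 37/142
= 179/142


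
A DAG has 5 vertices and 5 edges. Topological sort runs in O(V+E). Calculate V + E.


V = 5 (vertex processing)
E = 5 (edge processing)
V + E = 5 + 5 = 10


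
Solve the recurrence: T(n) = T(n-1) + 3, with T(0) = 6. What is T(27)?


Unrolling the recurrence:
T(27) = T(26) + 3
       = T(25) + 3 + 3
       = T(24) + 3*3
       ...
       = T(0) + 3*27
       = 6 + 81 = 87


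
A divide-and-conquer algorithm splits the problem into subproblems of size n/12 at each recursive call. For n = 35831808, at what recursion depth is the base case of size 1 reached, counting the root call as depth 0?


At each depth, the problem size is divided by 12:
  Depth 0: problem size = 35831808
  Depth 1: problem size = 2985984
  Depth 2: problem size = 248832
  Depth 3: problem size = 20736
  Depth 4: problem size = 1728
  Depth 5: problem size = 144
  Depth 6: problem size = 12
  Depth 7: problem size = 1 (base case)
The base case is reached at depth log_12(35831808) = 7 (the tree has 8 levels counting depth 0, but the depth asked for is 7).
Recursion depth = 7


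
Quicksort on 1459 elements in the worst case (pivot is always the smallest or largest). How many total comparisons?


In the worst case, each partition step picks the worst pivot:
  Partition 1: 1458 comparisons (n-1 elements to compare)
  Partition 2: 1457 comparisons
  Partition 3: 1456 comparisons
  Partition 4: 1455 comparisons
  Partition 5: 1454 comparisons
  ...
  Last partition: 0 comparisons
Total = (n-1) + (n-2) + ... + 1 + 0 = n*(n-1)/2
= 1459*1458/2 = 1063611


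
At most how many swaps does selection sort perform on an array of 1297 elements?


Each of the 1296 passes places one element in its final position.
Pass 1: swap minimum into position 0
Pass 2: swap minimum of remaining into position 1
...
Pass 1296: last two elements, one swap
Maximum swaps = 1297 - 1 = 1296


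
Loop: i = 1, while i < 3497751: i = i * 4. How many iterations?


i multiplies by 4 each step:
i = 1 -> 4 -> 16 -> 64 -> 256 -> 1024 -> 4096 -> 16384 -> 65536 -> 262144 -> 1048576 -> 4194304 (stop)
Iterations = ceil(log_4(3497751)) = 11


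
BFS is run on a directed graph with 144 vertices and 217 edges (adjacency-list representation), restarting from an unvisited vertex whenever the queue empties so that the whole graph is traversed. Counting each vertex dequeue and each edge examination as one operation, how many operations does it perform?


A full BFS traversal dequeues each vertex exactly once and examines each directed edge exactly once.
V = 144 (vertex processing cost)
E = 217 (edge examination cost)
Total operations proportional to V + E = 144 + 217 = 361


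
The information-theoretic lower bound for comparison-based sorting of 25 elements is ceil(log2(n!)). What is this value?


A binary decision tree of height h has at most 2^h leaves and needs at least n! of them, so h >= ceil(log2(n!)).
Compute 25! as a running product:
  x2 = 2, x3 = 6, x4 = 24, x5 = 120
  x6 = 720, x7 = 5040, x8 = 40320, x9 = 362880
  x10 = 3628800, x11 = 39916800, x12 = 479001600, x13 = 6227020800
  x14 = 87178291200, x15 = 1307674368000, x16 = 20922789888000, x17 = 355687428096000
  x18 = 6402373705728000, x19 = 121645100408832000, x20 = 2432902008176640000, x21 = 51090942171709440000
  x22 = 1124000727777607680000, x23 = 25852016738884976640000, x24 = 620448401733239439360000, x25 = 15511210043330985984000000
25! = 15511210043330985984000000
Bracket between powers of 2:
  2^83 = 9671406556917033397649408 < 15511210043330985984000000 <= 19342813113834066795298816 = 2^84
So ceil(log2(25!)) = 84


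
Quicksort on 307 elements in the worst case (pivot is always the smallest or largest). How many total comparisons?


In the worst case, each partition step picks the worst pivot:
  Partition 1: 306 comparisons (n-1 elements to compare)
  Partition 2: 305 comparisons
  Partition 3: 304 comparisons
  Partition 4: 303 comparisons
  Partition 5: 302 comparisons
  ...
  Last partition: 0 comparisons
Total = (n-1) + (n-2) + ... + 1 + 0 = n*(n-1)/2
= 307*306/2 = 46971


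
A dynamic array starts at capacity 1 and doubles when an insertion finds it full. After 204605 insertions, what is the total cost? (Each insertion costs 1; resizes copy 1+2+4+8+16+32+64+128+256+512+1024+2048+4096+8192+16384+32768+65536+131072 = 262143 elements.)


Insertion cost: 204605 (one per element)
Resizes occur just before inserting elements 2, 3, 5, 9, ...
Elements copied at each resize: 1 + 2 + 4 + 8 + 16 + 32 + 64 + 128 + 256 + 512 + 1024 + 2048 + 4096 + 8192 + 16384 + 32768 + 65536 + 131072
Sum of copies = 262143 (geometric series: 2^k - 1)
Total = 204605 + 262143 = 466748


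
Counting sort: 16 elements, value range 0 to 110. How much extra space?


n = 16 (output array)
k = 111 (count array for 111 distinct values)
Extra space = 16 + 111 = 127


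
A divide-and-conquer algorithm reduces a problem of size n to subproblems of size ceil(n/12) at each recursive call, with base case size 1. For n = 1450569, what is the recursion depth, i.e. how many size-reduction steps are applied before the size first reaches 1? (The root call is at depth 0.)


Each step divides the size by 12 (rounding up); after k steps the size is ceil(n/12^k), which equals 1 exactly when 12^k >= n.
So the depth is the smallest k with 12^k >= 1450569, i.e. ceil(log_12(1450569)).
12^5 = 248832 < 1450569 <= 2985984 = 12^6
Recursion depth = 6


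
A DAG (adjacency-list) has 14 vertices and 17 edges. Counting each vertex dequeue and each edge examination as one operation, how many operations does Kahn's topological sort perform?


V = 14 (vertex processing)
E = 17 (edge processing)
V + E = 14 + 17 = 31


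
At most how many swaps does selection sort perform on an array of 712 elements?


Each of the 711 passes places one element in its final position.
Pass 1: swap minimum into position 0
Pass 2: swap minimum of remaining into position 1
...
Pass 711: last two elements, one swap
Maximum swaps = 712 - 1 = 711


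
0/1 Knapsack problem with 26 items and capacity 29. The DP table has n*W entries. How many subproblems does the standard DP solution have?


The DP table is indexed by (item, capacity).
Rows: 26 items
Columns: 29 capacity values (1 to W)
Total subproblems = 26 * 29 = 754


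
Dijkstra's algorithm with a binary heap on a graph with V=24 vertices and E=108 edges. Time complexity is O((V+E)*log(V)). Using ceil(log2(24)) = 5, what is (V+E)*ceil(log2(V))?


Dijkstra with a binary heap: each vertex is extracted once, each edge may relax once.
Each heap operation costs O(log V).
V + E = 24 + 108 = 132
ceil(log2(24)) = 5 (since 2^4 = 16 < 24 <= 32 = 2^5)
Total heap work = (V+E) * ceil(log2(V)) = 132 * 5 = 660


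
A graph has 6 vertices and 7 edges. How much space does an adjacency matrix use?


Adjacency matrix: V x V grid of entries
Space = V^2 = 6^2 = 6 * 6 = 36


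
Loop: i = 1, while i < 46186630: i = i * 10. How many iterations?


i multiplies by 10 each step:
i = 1 -> 10 -> 100 -> 1000 -> 10000 -> 100000 -> 1000000 -> 10000000 -> 100000000 (stop)
Iterations = ceil(log_10(46186630)) = 8


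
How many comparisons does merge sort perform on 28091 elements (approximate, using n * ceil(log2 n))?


Recursion depth: ceil(log2(28091)) = 15
Each recursion level merges n = 28091 elements
Total = 28091 * 15 = 421365


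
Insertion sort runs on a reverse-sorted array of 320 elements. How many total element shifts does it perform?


Sum of shifts = 1 + 2 + 3 + ... + 319
= 320 * 319 / 2
= 102080 / 2
= 51040


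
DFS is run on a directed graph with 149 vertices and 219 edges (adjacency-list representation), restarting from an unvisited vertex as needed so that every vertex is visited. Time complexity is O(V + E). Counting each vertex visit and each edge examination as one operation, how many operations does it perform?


A full DFS traversal processes each vertex exactly once (push/pop on stack).
Each directed edge is examined once.
V = 149, E = 219
V + E = 368


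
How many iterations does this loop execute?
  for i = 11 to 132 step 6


The loop variable i takes values starting at 11 and increments by 6 each iteration.
Sequence: i = 11, 17, 23, 29, 35, 41, 47, 53, 59, ...
The upper bound 132 is inclusive, so the count is floor((last - first) / step) + 1:
floor((132 - 11) / 6) + 1 = floor(121/6) + 1 = 20 + 1 = 21


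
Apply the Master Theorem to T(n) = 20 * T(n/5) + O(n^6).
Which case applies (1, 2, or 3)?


The Master Theorem: T(n) = a*T(n/b) + O(n^c)
  a = 20, b = 5, c = 6
log_b(a) = log_5(20) ~ 1.861
Compare b^c with a: 5^6 = 15625 > 20, so c > log_b(a).
Since c > log_b(a), Case 3 applies.
T(n) = O(n^6)
Master Theorem case = 3


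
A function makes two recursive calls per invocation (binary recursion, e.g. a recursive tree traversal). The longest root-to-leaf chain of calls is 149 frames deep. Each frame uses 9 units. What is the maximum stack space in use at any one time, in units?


Binary recursion: the two calls run one after the other, so only one root-to-leaf chain of frames is on the stack at a time.
Maximum depth (longest chain) = 149 frames
Each frame = 9 units
Max stack space = 149 * 9 = 1341


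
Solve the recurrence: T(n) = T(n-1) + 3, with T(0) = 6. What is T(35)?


Unrolling the recurrence:
T(35) = T(34) + 3
       = T(33) + 3 + 3
       = T(32) + 3*3
       ...
       = T(0) + 3*35
       = 6 + 105 = 111


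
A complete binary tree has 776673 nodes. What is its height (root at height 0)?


In a complete binary tree, level k holds nodes 2^k .. 2^(k+1)-1 (1-indexed).
Height = floor(log2(n)) = floor(log2(776673)) = 19
Check: 2^19 = 524288 <= 776673 < 1048576 = 2^20


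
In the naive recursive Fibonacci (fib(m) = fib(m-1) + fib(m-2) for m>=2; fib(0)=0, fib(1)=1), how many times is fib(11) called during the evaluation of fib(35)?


Let N(m) = number of times fib(m) is called while evaluating fib(35).
N(35) = 1 (the initial call).
N(34) = 1 (only fib(35) calls it).
For 1 <= m <= 33: fib(m) is called by fib(m+1) and fib(m+2), so
  N(m) = N(m+1) + N(m+2).
fib(0) is called only by fib(2), so N(0) = N(2).
Walk down from m=35:
  N(35)=1, N(34)=1, N(33)=2, N(32)=3, N(31)=5, N(30)=8, N(29)=13, N(28)=21, N(27)=34, N(26)=55, N(25)=89, N(24)=144, N(23)=233, N(22)=377, N(21)=610, N(20)=987, N(19)=1597, N(18)=2584, N(17)=4181, N(16)=6765, N(15)=10946, N(14)=17711, N(13)=28657, N(12)=46368, N(11)=75025
N(11) = 75025


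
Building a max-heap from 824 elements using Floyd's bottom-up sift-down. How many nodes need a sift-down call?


In a heap of 824 elements (0-indexed array):
  Last element index: 823
  Parent of last element: floor((823 - 1) / 2) = 411
  Internal nodes: indices 0 to 411
  Count = floor(824/2) = 412


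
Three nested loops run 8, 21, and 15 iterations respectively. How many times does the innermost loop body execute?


Loop 1 (outermost): 8 iterations
Loop 2 (middle): 21 iterations per outer
Loop 3 (innermost): 15 iterations per middle
Total = 8 * 21 * 15 = 2520


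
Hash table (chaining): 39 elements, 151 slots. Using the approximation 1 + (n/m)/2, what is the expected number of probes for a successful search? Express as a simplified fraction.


Computing expected probes:
alpha = 39/151
= 1 + alpha/2
= 1 + 39/(2*151)
= (2*151 + 39) / (2*151)
= 341/302


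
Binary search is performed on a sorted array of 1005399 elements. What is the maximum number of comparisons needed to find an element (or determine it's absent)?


Binary search halves the search space each comparison:
  Step 1: search space = 1005399 -> 502699
  Step 2: search space = 502699 -> 251349
  Step 3: search space = 251349 -> 125674
  Step 4: search space = 125674 -> 62837
  Step 5: search space = 62837 -> 31418
  Step 6: search space = 31418 -> 15709
  Step 7: search space = 15709 -> 7854
  Step 8: search space = 7854 -> 3927
  Step 9: search space = 3927 -> 1963
  Step 10: search space = 1963 -> 981
  Step 11: search space = 981 -> 490
  Step 12: search space = 490 -> 245
  Step 13: search space = 245 -> 122
  Step 14: search space = 122 -> 61
  Step 15: search space = 61 -> 30
  Step 16: search space = 30 -> 15
  Step 17: search space = 15 -> 7
  Step 18: search space = 7 -> 3
  Step 19: search space = 3 -> 1
  Step 20: search space = 1 (final check)
Maximum comparisons = floor(log2(1005399)) + 1 = 19 + 1 = 20


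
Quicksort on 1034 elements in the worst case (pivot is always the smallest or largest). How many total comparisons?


In the worst case, each partition step picks the worst pivot:
  Partition 1: 1033 comparisons (n-1 elements to compare)
  Partition 2: 1032 comparisons
  Partition 3: 1031 comparisons
  Partition 4: 1030 comparisons
  Partition 5: 1029 comparisons
  ...
  Last partition: 0 comparisons
Total = (n-1) + (n-2) + ... + 1 + 0 = n*(n-1)/2
= 1034*1033/2 = 534061


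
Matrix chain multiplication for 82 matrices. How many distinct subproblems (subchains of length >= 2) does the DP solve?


Subproblems are indexed by (i, j) where i < j.
Number of such pairs = n*(n-1)/2
= 82 * 81 / 2
= 3321


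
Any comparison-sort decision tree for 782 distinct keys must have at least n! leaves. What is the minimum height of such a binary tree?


A binary decision tree of height h has at most 2^h leaves and needs at least n! of them, so h >= ceil(log2(n!)).
782! is far too large to multiply out, so use Stirling's series:
  ln(n!) ~ n ln n - n + (1/2) ln(2 pi n) + 1/(12n)  (error below 1/(360 n^3), negligible here)
  ln(782) = 6.6618547
  n ln n = 782 * 6.6618547 = 5209.5704
  (1/2) ln(2 pi * 782) = (1/2) ln(4913.4509) = 4.2499
  1/(12*782) = 0.0001
  ln(782!) ~ 5209.5704 - 782 + 4.2499 + 0.0001 = 4431.8204
Convert to base 2: log2(782!) = 4431.8204 / ln 2 = 4431.8204 / 0.69314718 = 6393.7653
ceil(6393.7653) = 6394


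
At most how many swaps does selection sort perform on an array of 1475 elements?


Each of the 1474 passes places one element in its final position.
Pass 1: swap minimum into position 0
Pass 2: swap minimum of remaining into position 1
...
Pass 1474: last two elements, one swap
Maximum swaps = 1475 - 1 = 1474


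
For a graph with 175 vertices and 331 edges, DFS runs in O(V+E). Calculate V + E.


A full DFS traversal visits each vertex once and examines each edge once.
V = 175
E = 331
Sum = 175 + 331 = 506


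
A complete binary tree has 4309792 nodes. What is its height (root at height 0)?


In a complete binary tree, level k holds nodes 2^k .. 2^(k+1)-1 (1-indexed).
Height = floor(log2(n)) = floor(log2(4309792)) = 22
Check: 2^22 = 4194304 <= 4309792 < 8388608 = 2^23


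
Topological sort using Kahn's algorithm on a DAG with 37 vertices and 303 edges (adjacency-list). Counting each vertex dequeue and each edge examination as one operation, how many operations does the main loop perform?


Kahn's algorithm:
  1. Compute in-degrees: O(V + E)
  2. Process queue: each vertex dequeued once (O(V))
     each edge examined once (O(E))
Total = V + E = 37 + 303 = 340


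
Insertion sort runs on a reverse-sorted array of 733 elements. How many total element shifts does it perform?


Sum of shifts = 1 + 2 + 3 + ... + 732
= 733 * 732 / 2
= 536556 / 2
= 268278


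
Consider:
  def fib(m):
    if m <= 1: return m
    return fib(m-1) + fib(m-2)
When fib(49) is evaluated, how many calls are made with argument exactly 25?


Let N(m) = number of times fib(m) is called while evaluating fib(49).
N(49) = 1 (the initial call).
N(48) = 1 (only fib(49) calls it).
For 1 <= m <= 47: fib(m) is called by fib(m+1) and fib(m+2), so
  N(m) = N(m+1) + N(m+2).
fib(0) is called only by fib(2), so N(0) = N(2).
Walk down from m=49:
  N(49)=1, N(48)=1, N(47)=2, N(46)=3, N(45)=5, N(44)=8, N(43)=13, N(42)=21, N(41)=34, N(40)=55, N(39)=89, N(38)=144, N(37)=233, N(36)=377, N(35)=610, N(34)=987, N(33)=1597, N(32)=2584, N(31)=4181, N(30)=6765, N(29)=10946, N(28)=17711, N(27)=28657, N(26)=46368, N(25)=75025
N(25) = 75025
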